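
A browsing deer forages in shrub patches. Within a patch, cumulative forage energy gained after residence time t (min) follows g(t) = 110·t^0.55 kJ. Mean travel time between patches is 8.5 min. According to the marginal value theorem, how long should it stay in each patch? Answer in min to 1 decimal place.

Maximise g(t)/(T+t): set derivative to zero → g'(t)(T+t) = g(t).
g'(t) = 0.55·110·t^-0.45. Setting 0.55·110·t^-0.45 = 110·t^0.55/(8.5+t) gives 0.55(8.5+t) = t, so 0.45·t = 0.55×8.5.
t* = 0.55×8.5/0.45 = 10.39 min.

10.4 min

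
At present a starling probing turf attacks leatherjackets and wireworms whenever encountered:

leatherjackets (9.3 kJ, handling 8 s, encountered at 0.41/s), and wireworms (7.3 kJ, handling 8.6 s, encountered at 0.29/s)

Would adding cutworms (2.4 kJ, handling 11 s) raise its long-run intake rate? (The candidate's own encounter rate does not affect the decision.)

No

Current rate: (0.41×9.3 + 0.29×7.3)/(1 + 0.41×8 + 0.29×8.6) = 0.8754 kJ/s.
cutworms: E/h = 2.4/11 = 0.2182 kJ/s.
0.2182 < 0.8754, so adding cutworms would lower the average — exclude it.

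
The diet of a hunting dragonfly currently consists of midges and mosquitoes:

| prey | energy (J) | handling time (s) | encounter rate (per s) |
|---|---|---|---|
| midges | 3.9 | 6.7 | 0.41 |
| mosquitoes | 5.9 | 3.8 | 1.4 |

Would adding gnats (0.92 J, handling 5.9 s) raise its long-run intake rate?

Intake rate on the current diet: R = (0.41×3.9 + 1.4×5.9) / (1 + 0.41×6.7 + 1.4×3.8) = 9.859/9.067 = 1.087 J/s.
gnats: E/h = 0.92/5.9 = 0.1559 J/s.
Since 0.1559 < R, time spent handling gnats is better spent searching.

No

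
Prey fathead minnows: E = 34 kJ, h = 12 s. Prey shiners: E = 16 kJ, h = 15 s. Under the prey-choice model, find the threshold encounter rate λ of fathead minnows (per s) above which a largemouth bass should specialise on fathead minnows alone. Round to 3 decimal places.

Drop shiners once their profitability E₂/h₂ falls below the rate achievable on fathead minnows alone: E₂/h₂ = λE₁/(1 + λh₁).
Solve for λ: λE₁h₂ = E₂(1 + λh₁) → λ(E₁h₂ − E₂h₁) = E₂ → λ = E₂/(E₁h₂ − E₂h₁).
λ = 16/(34×15 − 16×12) = 16/318 = 0.05031 per s.

0.050 per s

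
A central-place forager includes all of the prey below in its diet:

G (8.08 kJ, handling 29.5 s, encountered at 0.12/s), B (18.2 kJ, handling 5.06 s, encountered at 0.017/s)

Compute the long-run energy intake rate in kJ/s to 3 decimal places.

R = (0.12×8.08 + 0.017×18.2) / (1 + 0.12×29.5 + 0.017×5.06) = 1.279/4.626 = 0.2765 kJ/s.

0.276 kJ/s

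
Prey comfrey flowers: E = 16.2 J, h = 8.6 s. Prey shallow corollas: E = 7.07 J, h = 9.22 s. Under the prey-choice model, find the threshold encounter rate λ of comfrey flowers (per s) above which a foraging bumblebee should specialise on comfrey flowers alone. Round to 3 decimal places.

The zero-one rule: include shallow corollas iff E₂/h₂ > λE₁/(1+λh₁). Equality gives the switch point.
λE₁h₂ = E₂ + λE₂h₁ ⇒ λ = E₂/(E₁h₂ − E₂h₁) = 7.07/(149.4 − 60.8) = 0.07983 per s.

0.080 per s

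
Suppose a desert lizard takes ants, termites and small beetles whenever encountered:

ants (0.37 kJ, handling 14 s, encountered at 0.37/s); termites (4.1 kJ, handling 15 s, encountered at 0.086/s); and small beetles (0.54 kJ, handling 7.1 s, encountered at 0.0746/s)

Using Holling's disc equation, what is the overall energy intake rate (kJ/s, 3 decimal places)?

R = (0.37×0.37 + 0.086×4.1 + 0.0746×0.54) / (1 + 0.37×14 + 0.086×15 + 0.0746×7.1) = 0.5298/8 = 0.06623 kJ/s.

0.066 kJ/s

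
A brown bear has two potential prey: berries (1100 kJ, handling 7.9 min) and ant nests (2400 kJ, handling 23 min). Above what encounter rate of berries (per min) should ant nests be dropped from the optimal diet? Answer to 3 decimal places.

0.379 per min

Drop ant nests once their profitability E₂/h₂ falls below the rate achievable on berries alone: E₂/h₂ = λE₁/(1 + λh₁).
Solve for λ: λE₁h₂ = E₂(1 + λh₁) → λ(E₁h₂ − E₂h₁) = E₂ → λ = E₂/(E₁h₂ − E₂h₁).
λ = 2400/(1100×23 − 2400×7.9) = 2400/6340 = 0.3785 per min.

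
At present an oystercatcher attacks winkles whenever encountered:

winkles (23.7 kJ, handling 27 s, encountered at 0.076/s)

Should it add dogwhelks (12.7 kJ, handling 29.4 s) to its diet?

No

Current rate: (0.076×23.7)/(1 + 0.076×27) = 0.5902 kJ/s.
dogwhelks: E/h = 12.7/29.4 = 0.432 kJ/s.
0.432 < 0.5902, so adding dogwhelks would lower the average — exclude it.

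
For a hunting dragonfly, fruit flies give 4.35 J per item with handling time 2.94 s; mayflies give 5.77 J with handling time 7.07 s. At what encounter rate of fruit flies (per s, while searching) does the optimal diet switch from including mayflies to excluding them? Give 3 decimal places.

0.418 per s

At the threshold, the rate on fruit flies alone equals the profitability of mayflies: λ·4.35/(1 + λ·2.94) = 5.77/7.07 = 0.8161.
Rearranging, λ(4.35 − 0.8161×2.94) = 0.8161, so λ = 0.8161/1.951 = 0.4184 per s.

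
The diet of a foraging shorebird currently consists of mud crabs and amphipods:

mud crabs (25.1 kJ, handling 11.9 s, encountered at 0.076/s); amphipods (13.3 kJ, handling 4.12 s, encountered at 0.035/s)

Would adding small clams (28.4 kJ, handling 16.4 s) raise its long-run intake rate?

Intake rate on the current diet: R = (0.076×25.1 + 0.035×13.3) / (1 + 0.076×11.9 + 0.035×4.12) = 2.373/2.049 = 1.158 kJ/s.
Profitability of small clams: 28.4/16.4 = 1.732 kJ/s.
Since 1.732 > R, including small clams increases the long-run rate.

Yes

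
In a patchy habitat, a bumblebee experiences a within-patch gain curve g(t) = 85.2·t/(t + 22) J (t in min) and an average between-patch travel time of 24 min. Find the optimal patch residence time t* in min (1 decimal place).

Optimal t* satisfies g'(t*) = g(t*)/(T + t*).
g'(t) = 85.2·22/(t + 22)². Setting 85.2·22/(t+22)² = 85.2t/[(t+22)(24+t)] gives 22(24+t) = t(t+22), so t² = 22×24 = 528.
t* = √528 = 22.98 min.

23.0 min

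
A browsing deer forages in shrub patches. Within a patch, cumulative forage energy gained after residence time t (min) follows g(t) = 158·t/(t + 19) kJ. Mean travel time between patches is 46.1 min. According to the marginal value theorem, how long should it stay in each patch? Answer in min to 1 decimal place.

29.6 min

Optimal t* satisfies g'(t*) = g(t*)/(T + t*).
g'(t) = 158·19/(t + 19)². Setting 158·19/(t+19)² = 158t/[(t+19)(46.1+t)] gives 19(46.1+t) = t(t+19), so t² = 19×46.1 = 875.9.
t* = √875.9 = 29.6 min.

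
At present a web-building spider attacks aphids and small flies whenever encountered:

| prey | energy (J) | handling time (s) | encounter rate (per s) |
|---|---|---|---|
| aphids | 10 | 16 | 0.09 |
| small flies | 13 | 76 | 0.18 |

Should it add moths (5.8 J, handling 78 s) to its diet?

Current rate: (0.09×10 + 0.18×13)/(1 + 0.09×16 + 0.18×76) = 0.201 J/s.
Profitability of moths: 5.8/78 = 0.07436 J/s.
Since 0.07436 < R, time spent handling moths is better spent searching.

No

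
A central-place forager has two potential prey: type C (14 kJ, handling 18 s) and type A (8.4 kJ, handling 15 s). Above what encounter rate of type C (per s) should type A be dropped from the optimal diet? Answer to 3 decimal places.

Drop type A once their profitability E₂/h₂ falls below the rate achievable on type C alone: E₂/h₂ = λE₁/(1 + λh₁).
Solve for λ: λE₁h₂ = E₂(1 + λh₁) → λ(E₁h₂ − E₂h₁) = E₂ → λ = E₂/(E₁h₂ − E₂h₁).
λ = 8.4/(14×15 − 8.4×18) = 8.4/58.8 = 0.1429 per s.

0.143 per s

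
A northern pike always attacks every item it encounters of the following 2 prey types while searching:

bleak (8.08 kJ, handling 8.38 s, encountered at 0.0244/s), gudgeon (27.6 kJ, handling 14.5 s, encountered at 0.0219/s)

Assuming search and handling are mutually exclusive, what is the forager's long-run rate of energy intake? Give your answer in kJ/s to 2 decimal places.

0.53 kJ/s

R = (0.0244×8.08 + 0.0219×27.6) / (1 + 0.0244×8.38 + 0.0219×14.5) = 0.8016/1.522 = 0.5267 kJ/s.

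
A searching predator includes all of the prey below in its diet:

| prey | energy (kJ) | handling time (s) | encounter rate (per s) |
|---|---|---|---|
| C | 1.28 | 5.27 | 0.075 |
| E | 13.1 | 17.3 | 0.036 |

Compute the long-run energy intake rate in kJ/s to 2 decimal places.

0.28 kJ/s

R = Σλ_iE_i / (1 + Σλ_ih_i)
Numerator: 0.075×1.28 + 0.036×13.1 = 0.5676
Denominator: 1 + 0.075×5.27 + 0.036×17.3 = 2.018
R = 0.5676/2.018 = 0.2813 kJ/s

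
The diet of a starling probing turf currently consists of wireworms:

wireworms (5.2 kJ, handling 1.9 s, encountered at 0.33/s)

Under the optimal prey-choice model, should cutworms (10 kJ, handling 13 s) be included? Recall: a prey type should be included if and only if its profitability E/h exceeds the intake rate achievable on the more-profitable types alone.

Intake rate on the current diet: R = (0.33×5.2) / (1 + 0.33×1.9) = 1.716/1.627 = 1.055 kJ/s.
Profitability of cutworms: 10/13 = 0.7692 kJ/s.
0.7692 < 1.055, so adding cutworms would lower the average — exclude it.

No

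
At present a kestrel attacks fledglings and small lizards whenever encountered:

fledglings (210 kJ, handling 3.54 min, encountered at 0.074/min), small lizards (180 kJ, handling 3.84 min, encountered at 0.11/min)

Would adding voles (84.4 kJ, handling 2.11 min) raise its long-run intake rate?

Current rate: (0.074×210 + 0.11×180)/(1 + 0.074×3.54 + 0.11×3.84) = 20.98 kJ/min.
Profitability of voles: 84.4/2.11 = 40 kJ/min.
Since 40 > R, including voles increases the long-run rate.

Yes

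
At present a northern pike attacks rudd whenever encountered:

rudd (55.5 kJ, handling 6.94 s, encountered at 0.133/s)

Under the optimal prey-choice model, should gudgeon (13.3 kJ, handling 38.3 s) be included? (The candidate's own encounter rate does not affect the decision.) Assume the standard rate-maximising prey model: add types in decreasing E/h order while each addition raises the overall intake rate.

On rudd alone, R = ΣλE/(1+Σλh) = 7.382/1.923 = 3.838 kJ/s.
gudgeon: E/h = 13.3/38.3 = 0.3473 kJ/s.
Since 0.3473 < R, time spent handling gudgeon is better spent searching.

No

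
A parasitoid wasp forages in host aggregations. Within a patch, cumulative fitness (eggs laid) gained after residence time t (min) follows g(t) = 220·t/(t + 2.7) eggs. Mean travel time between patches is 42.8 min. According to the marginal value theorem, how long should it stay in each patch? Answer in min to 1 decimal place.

Maximise g(t)/(T+t): set derivative to zero → g'(t)(T+t) = g(t).
g'(t) = 220·2.7/(t + 2.7)². Setting 220·2.7/(t+2.7)² = 220t/[(t+2.7)(42.8+t)] gives 2.7(42.8+t) = t(t+2.7), so t² = 2.7×42.8 = 115.6.
t* = √115.6 = 10.75 min.

10.7 min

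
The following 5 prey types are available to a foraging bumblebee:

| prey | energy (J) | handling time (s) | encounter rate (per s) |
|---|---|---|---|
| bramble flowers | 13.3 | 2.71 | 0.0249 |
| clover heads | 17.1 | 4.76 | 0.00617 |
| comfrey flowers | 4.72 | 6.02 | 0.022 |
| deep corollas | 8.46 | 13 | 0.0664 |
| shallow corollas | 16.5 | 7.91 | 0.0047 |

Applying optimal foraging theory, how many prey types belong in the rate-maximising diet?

5

Profitabilities (E/h, J/s): bramble flowers 4.91, clover heads 3.59, shallow corollas 2.09, comfrey flowers 0.784, deep corollas 0.651. Add prey in this order while the next type's profitability exceeds the intake rate on those already taken.
Rate on top 1: 0.3102. clover heads: 3.59 > 0.3102 → include.
Rate on top 2: 0.3981. shallow corollas: 2.09 > 0.3981 → include.
Rate on top 3: 0.4535. comfrey flowers: 0.784 > 0.4535 → include.
Rate on top 4: 0.488. deep corollas: 0.651 > 0.488 → include.
Optimal diet: bramble flowers, clover heads, shallow corollas, comfrey flowers, deep corollas — 5 of 5 types.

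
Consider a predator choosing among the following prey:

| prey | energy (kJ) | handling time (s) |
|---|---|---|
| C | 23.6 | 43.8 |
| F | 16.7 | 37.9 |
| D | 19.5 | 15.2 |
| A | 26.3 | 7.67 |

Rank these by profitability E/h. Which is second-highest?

D

Profitability E/h (kJ/s): C = 23.6/43.8 = 0.539, F = 16.7/37.9 = 0.441, D = 19.5/15.2 = 1.28, A = 26.3/7.67 = 3.43.
Ranked: A > D > C > F.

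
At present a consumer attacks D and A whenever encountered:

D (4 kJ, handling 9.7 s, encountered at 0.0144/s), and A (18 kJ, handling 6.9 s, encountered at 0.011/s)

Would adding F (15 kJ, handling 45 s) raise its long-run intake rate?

Current rate: (0.0144×4 + 0.011×18)/(1 + 0.0144×9.7 + 0.011×6.9) = 0.2103 kJ/s.
Profitability of F: 15/45 = 0.3333 kJ/s.
Since 0.3333 > R, including F increases the long-run rate.

Yes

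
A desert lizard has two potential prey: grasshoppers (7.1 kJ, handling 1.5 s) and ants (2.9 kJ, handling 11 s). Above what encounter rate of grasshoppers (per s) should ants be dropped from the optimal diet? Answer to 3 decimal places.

0.039 per s

At the threshold, the rate on grasshoppers alone equals the profitability of ants: λ·7.1/(1 + λ·1.5) = 2.9/11 = 0.2636.
Rearranging, λ(7.1 − 0.2636×1.5) = 0.2636, so λ = 0.2636/6.705 = 0.03932 per s.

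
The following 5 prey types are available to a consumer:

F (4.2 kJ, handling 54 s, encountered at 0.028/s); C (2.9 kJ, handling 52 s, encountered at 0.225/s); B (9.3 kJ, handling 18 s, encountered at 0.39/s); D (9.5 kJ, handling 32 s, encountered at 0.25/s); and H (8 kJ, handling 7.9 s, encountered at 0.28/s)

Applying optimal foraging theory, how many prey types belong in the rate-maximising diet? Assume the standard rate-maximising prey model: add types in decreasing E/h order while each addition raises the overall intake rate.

Profitabilities (E/h, kJ/s): H 1.01, B 0.517, D 0.297, F 0.0778, C 0.0558. Add prey in this order while the next type's profitability exceeds the intake rate on those already taken.
Rate on top 1: 0.6974. B: 0.517 < 0.6974 → exclude; stop.
Optimal diet: H — 1 of 5 types.

1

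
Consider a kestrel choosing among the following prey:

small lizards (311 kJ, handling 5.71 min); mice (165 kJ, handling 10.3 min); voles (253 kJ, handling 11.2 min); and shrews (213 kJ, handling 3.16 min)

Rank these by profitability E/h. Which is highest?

shrews

Profitability E/h (kJ/min): small lizards = 311/5.71 = 54.5, mice = 165/10.3 = 16, voles = 253/11.2 = 22.6, shrews = 213/3.16 = 67.4.
Ranked: shrews > small lizards > voles > mice.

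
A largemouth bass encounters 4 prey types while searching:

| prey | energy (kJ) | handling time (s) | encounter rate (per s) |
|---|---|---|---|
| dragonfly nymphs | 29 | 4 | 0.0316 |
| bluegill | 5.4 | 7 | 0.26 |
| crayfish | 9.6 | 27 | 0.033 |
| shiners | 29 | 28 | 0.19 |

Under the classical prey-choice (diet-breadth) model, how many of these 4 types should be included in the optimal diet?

E/h in descending order: dragonfly nymphs 7.25, shiners 1.04, bluegill 0.771, crayfish 0.356 kJ/s. The optimal diet is the largest prefix of this list for which every included type satisfies E_i/h_i > R on the types above it.
Rate on top 1: 0.8136. shiners: 1.04 > 0.8136 → include.
Rate on top 2: 0.9969. bluegill: 0.771 < 0.9969 → exclude; stop.
Optimal diet: dragonfly nymphs, shiners — 2 of 4 types.

2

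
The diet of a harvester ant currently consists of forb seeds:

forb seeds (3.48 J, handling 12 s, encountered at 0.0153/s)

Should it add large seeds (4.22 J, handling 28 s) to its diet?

Intake rate on the current diet: R = (0.0153×3.48) / (1 + 0.0153×12) = 0.05324/1.184 = 0.04498 J/s.
Profitability of large seeds: 4.22/28 = 0.1507 J/s.
0.1507 > 0.04498, so adding large seeds raises the average — include it.

Yes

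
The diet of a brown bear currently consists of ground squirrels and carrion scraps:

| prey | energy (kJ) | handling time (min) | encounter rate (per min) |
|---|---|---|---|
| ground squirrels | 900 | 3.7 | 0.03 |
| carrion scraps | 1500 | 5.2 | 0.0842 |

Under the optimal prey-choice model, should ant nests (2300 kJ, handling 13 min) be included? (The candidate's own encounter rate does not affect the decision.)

Yes

On ground squirrels and carrion scraps alone, R = ΣλE/(1+Σλh) = 153.3/1.549 = 98.98 kJ/min.
Profitability of ant nests: 2300/13 = 176.9 kJ/min.
Since 176.9 > R, including ant nests increases the long-run rate.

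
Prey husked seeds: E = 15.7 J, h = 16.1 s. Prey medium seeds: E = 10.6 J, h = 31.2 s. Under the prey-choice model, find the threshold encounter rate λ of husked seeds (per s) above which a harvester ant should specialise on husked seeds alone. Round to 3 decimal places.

At the threshold, the rate on husked seeds alone equals the profitability of medium seeds: λ·15.7/(1 + λ·16.1) = 10.6/31.2 = 0.3397.
Rearranging, λ(15.7 − 0.3397×16.1) = 0.3397, so λ = 0.3397/10.23 = 0.03321 per s.

0.033 per s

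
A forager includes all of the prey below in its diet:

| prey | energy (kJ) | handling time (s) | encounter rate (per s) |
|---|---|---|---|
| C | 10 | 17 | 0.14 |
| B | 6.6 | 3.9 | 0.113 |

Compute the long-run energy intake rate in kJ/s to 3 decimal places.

0.562 kJ/s

R = Σλ_iE_i / (1 + Σλ_ih_i)
Numerator: 0.14×10 + 0.113×6.6 = 2.146
Denominator: 1 + 0.14×17 + 0.113×3.9 = 3.821
R = 2.146/3.821 = 0.5616 kJ/s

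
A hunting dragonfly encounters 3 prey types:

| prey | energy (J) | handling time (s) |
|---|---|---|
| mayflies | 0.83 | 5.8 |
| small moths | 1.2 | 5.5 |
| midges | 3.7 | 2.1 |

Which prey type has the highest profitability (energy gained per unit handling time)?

Profitability E/h (J/s): mayflies = 0.83/5.8 = 0.143, small moths = 1.2/5.5 = 0.218, midges = 3.7/2.1 = 1.76.
Ranked: midges > small moths > mayflies.

midges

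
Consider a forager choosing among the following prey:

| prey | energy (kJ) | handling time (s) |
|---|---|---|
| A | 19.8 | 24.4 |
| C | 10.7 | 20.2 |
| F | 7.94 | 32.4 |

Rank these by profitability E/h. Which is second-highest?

C

In descending order of E/h:
A: 19.8/24.4 = 0.811 kJ/s
C: 10.7/20.2 = 0.53 kJ/s
F: 7.94/32.4 = 0.245 kJ/s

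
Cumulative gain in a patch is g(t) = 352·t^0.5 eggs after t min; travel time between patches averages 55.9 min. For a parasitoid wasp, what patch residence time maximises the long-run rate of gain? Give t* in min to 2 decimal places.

By the marginal value theorem, leave when the instantaneous gain rate g'(t) equals the habitat-wide average g(t)/(T + t).
g'(t) = 0.5·352·t^-0.5. Setting 0.5·352·t^-0.5 = 352·t^0.5/(55.9+t) gives 0.5(55.9+t) = t, so 0.50·t = 0.5×55.9.
t* = 0.5×55.9/0.50 = 55.9 min.

55.90 min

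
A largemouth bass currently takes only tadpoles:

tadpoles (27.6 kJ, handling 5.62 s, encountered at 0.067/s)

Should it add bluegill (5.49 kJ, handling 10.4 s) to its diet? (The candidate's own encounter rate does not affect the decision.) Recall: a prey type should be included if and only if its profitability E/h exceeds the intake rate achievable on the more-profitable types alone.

No

Current rate: (0.067×27.6)/(1 + 0.067×5.62) = 1.343 kJ/s.
bluegill: E/h = 5.49/10.4 = 0.5279 kJ/s.
Since 0.5279 < R, time spent handling bluegill is better spent searching.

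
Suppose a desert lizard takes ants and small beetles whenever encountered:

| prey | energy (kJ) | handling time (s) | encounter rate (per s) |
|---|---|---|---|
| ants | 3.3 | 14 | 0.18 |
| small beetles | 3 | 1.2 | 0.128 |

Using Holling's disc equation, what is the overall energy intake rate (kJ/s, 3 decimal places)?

0.266 kJ/s

R = (0.18×3.3 + 0.128×3) / (1 + 0.18×14 + 0.128×1.2) = 0.978/3.674 = 0.2662 kJ/s.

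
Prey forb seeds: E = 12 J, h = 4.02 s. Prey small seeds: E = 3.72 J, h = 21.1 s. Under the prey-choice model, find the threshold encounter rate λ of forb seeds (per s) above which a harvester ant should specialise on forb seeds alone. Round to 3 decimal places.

0.016 per s

Drop small seeds once their profitability E₂/h₂ falls below the rate achievable on forb seeds alone: E₂/h₂ = λE₁/(1 + λh₁).
Solve for λ: λE₁h₂ = E₂(1 + λh₁) → λ(E₁h₂ − E₂h₁) = E₂ → λ = E₂/(E₁h₂ − E₂h₁).
λ = 3.72/(12×21.1 − 3.72×4.02) = 3.72/238.2 = 0.01561 per s.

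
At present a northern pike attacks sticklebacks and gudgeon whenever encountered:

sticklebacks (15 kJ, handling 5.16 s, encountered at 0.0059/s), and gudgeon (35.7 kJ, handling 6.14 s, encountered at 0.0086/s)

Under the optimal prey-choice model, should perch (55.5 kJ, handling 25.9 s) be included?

Current rate: (0.0059×15 + 0.0086×35.7)/(1 + 0.0059×5.16 + 0.0086×6.14) = 0.3651 kJ/s.
perch: E/h = 55.5/25.9 = 2.143 kJ/s.
Since 2.143 > R, including perch increases the long-run rate.

Yes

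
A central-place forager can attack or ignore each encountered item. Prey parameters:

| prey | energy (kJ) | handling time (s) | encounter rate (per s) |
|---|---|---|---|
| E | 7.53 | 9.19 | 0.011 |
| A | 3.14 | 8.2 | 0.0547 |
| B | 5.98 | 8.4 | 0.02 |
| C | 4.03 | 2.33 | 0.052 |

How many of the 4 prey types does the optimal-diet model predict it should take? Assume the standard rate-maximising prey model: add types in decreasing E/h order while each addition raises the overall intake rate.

Rank by E/h (kJ/s): C 1.73, E 0.819, B 0.712, A 0.383. Include each in turn until the next type's E/h falls below the running intake rate.
Rate on top 1: 0.1869. E: 0.819 > 0.1869 → include.
Rate on top 2: 0.2392. B: 0.712 > 0.2392 → include.
Rate on top 3: 0.2963. A: 0.383 > 0.2963 → include.
Optimal diet: C, E, B, A — 4 of 4 types.

4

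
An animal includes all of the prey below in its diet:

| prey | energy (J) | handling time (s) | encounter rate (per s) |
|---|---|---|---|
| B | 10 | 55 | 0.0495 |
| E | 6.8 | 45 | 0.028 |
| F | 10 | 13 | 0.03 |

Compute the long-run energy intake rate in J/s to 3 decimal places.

R = (0.0495×10 + 0.028×6.8 + 0.03×10) / (1 + 0.0495×55 + 0.028×45 + 0.03×13) = 0.9854/5.373 = 0.1834 J/s.

0.183 J/s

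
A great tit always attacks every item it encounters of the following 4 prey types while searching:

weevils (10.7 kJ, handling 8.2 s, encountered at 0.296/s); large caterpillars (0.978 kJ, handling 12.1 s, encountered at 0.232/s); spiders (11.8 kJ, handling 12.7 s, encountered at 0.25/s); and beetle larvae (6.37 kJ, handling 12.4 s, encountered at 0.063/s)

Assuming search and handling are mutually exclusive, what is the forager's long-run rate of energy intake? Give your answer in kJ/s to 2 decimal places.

Energy encountered per unit search time: 0.296×10.7 + 0.232×0.978 + 0.25×11.8 + 0.063×6.37 = 6.745 kJ/s.
Handling time per unit search time: 0.296×8.2 + 0.232×12.1 + 0.25×12.7 + 0.063×12.4 = 9.191.
Rate = 6.745/(1 + 9.191) = 0.6619 kJ/s.

0.66 kJ/s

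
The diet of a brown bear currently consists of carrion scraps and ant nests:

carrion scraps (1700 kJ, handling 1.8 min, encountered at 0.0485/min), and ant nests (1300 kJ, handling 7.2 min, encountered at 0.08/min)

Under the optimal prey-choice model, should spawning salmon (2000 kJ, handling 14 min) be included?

Current rate: (0.0485×1700 + 0.08×1300)/(1 + 0.0485×1.8 + 0.08×7.2) = 112.1 kJ/min.
Profitability of spawning salmon: 2000/14 = 142.9 kJ/min.
Since 142.9 > R, including spawning salmon increases the long-run rate.

Yes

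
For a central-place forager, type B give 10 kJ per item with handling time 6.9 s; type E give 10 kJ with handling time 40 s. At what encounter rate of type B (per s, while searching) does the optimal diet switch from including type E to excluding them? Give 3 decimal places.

0.030 per s

The zero-one rule: include type E iff E₂/h₂ > λE₁/(1+λh₁). Equality gives the switch point.
λE₁h₂ = E₂ + λE₂h₁ ⇒ λ = E₂/(E₁h₂ − E₂h₁) = 10/(400 − 69) = 0.03021 per s.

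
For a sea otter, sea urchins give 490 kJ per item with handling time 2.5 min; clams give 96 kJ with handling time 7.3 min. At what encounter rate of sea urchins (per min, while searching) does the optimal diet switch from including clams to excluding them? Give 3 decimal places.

0.029 per min

Drop clams once their profitability E₂/h₂ falls below the rate achievable on sea urchins alone: E₂/h₂ = λE₁/(1 + λh₁).
Solve for λ: λE₁h₂ = E₂(1 + λh₁) → λ(E₁h₂ − E₂h₁) = E₂ → λ = E₂/(E₁h₂ − E₂h₁).
λ = 96/(490×7.3 − 96×2.5) = 96/3337 = 0.02877 per min.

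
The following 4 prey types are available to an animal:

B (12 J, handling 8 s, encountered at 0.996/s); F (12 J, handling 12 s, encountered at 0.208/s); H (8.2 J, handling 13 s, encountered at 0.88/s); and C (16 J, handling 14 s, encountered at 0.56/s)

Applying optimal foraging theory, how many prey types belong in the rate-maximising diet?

1

E/h in descending order: B 1.5, C 1.14, F 1, H 0.631 J/s. The optimal diet is the largest prefix of this list for which every included type satisfies E_i/h_i > R on the types above it.
Rate on top 1: 1.333. C: 1.14 < 1.333 → exclude; stop.
Optimal diet: B — 1 of 4 types.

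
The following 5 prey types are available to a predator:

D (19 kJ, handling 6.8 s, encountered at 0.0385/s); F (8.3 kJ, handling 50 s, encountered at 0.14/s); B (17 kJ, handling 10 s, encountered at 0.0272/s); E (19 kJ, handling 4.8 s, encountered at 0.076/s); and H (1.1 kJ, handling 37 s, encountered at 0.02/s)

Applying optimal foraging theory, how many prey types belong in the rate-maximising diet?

3

E/h in descending order: E 3.96, D 2.79, B 1.7, F 0.166, H 0.0297 kJ/s. The optimal diet is the largest prefix of this list for which every included type satisfies E_i/h_i > R on the types above it.
Rate on top 1: 1.058. D: 2.79 > 1.058 → include.
Rate on top 2: 1.337. B: 1.7 > 1.337 → include.
Rate on top 3: 1.389. F: 0.166 < 1.389 → exclude; stop.
Optimal diet: E, D, B — 3 of 5 types.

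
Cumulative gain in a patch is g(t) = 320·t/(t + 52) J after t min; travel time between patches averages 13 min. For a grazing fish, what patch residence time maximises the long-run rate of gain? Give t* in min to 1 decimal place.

26.0 min

Maximise g(t)/(T+t): set derivative to zero → g'(t)(T+t) = g(t).
g'(t) = 320·52/(t + 52)². Setting 320·52/(t+52)² = 320t/[(t+52)(13+t)] gives 52(13+t) = t(t+52), so t² = 52×13 = 676.
t* = √676 = 26 min.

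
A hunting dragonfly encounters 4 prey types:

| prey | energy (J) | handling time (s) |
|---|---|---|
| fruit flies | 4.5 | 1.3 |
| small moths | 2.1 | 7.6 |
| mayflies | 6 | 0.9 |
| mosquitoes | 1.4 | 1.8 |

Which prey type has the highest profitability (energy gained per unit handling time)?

Profitability E/h (J/s): fruit flies = 4.5/1.3 = 3.46, small moths = 2.1/7.6 = 0.276, mayflies = 6/0.9 = 6.67, mosquitoes = 1.4/1.8 = 0.778.
Ranked: mayflies > fruit flies > mosquitoes > small moths.

mayflies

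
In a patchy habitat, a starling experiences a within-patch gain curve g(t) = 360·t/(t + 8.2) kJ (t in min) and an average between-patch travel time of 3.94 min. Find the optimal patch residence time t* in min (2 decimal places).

5.68 min

Maximise g(t)/(T+t): set derivative to zero → g'(t)(T+t) = g(t).
g'(t) = 360·8.2/(t + 8.2)². Setting 360·8.2/(t+8.2)² = 360t/[(t+8.2)(3.94+t)] gives 8.2(3.94+t) = t(t+8.2), so t² = 8.2×3.94 = 32.31.
t* = √32.31 = 5.684 min.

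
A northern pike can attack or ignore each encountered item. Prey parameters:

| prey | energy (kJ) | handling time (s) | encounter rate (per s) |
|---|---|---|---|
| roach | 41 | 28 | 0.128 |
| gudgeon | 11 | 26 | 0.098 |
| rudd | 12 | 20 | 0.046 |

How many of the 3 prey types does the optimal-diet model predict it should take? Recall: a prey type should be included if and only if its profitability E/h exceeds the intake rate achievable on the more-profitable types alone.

Profitabilities (E/h, kJ/s): roach 1.46, rudd 0.6, gudgeon 0.423. Add prey in this order while the next type's profitability exceeds the intake rate on those already taken.
Rate on top 1: 1.145. rudd: 0.6 < 1.145 → exclude; stop.
Optimal diet: roach — 1 of 3 types.

1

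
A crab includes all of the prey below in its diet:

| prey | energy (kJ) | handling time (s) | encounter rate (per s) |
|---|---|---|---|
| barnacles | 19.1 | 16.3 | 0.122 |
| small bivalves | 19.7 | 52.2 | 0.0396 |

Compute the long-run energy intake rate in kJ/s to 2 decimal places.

Energy encountered per unit search time: 0.122×19.1 + 0.0396×19.7 = 3.11 kJ/s.
Handling time per unit search time: 0.122×16.3 + 0.0396×52.2 = 4.056.
Rate = 3.11/(1 + 4.056) = 0.6152 kJ/s.

0.62 kJ/s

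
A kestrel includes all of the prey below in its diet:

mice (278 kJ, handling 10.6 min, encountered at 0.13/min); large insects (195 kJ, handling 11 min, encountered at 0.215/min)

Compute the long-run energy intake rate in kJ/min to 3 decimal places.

16.459 kJ/min

R = (0.13×278 + 0.215×195) / (1 + 0.13×10.6 + 0.215×11) = 78.06/4.743 = 16.46 kJ/min.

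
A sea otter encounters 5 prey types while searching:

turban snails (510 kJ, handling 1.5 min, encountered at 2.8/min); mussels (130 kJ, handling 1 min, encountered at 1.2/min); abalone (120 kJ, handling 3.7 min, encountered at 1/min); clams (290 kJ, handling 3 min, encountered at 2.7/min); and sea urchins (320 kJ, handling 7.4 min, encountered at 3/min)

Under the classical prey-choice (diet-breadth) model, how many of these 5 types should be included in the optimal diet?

1

E/h in descending order: turban snails 340, mussels 130, clams 96.7, sea urchins 43.2, abalone 32.4 kJ/min. The optimal diet is the largest prefix of this list for which every included type satisfies E_i/h_i > R on the types above it.
Rate on top 1: 274.6. mussels: 130 < 274.6 → exclude; stop.
Optimal diet: turban snails — 1 of 5 types.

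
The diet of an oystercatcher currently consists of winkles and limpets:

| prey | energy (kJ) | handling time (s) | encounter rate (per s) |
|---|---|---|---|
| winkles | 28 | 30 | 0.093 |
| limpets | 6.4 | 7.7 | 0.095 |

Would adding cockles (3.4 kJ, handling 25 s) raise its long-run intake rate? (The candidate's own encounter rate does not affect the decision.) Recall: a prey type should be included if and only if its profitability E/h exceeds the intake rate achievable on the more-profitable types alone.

On winkles and limpets alone, R = ΣλE/(1+Σλh) = 3.212/4.521 = 0.7104 kJ/s.
Profitability of cockles: 3.4/25 = 0.136 kJ/s.
Since 0.136 < R, time spent handling cockles is better spent searching.

No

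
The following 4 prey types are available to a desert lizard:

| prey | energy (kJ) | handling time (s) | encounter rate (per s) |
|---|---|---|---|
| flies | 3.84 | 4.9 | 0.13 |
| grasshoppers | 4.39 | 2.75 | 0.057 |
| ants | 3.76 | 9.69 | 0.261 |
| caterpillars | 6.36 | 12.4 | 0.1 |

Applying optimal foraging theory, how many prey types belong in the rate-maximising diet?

3

Rank by E/h (kJ/s): grasshoppers 1.6, flies 0.784, caterpillars 0.513, ants 0.388. Include each in turn until the next type's E/h falls below the running intake rate.
Rate on top 1: 0.2163. flies: 0.784 > 0.2163 → include.
Rate on top 2: 0.4178. caterpillars: 0.513 > 0.4178 → include.
Rate on top 3: 0.4567. ants: 0.388 < 0.4567 → exclude; stop.
Optimal diet: grasshoppers, flies, caterpillars — 3 of 4 types.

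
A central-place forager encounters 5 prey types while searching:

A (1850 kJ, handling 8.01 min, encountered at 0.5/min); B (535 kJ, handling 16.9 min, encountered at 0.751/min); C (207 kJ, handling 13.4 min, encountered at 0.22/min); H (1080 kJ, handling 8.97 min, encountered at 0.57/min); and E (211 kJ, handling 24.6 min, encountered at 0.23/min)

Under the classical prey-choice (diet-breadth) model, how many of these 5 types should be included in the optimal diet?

1

Profitabilities (E/h, kJ/min): A 231, H 120, B 31.7, C 15.4, E 8.58. Add prey in this order while the next type's profitability exceeds the intake rate on those already taken.
Rate on top 1: 184.8. H: 120 < 184.8 → exclude; stop.
Optimal diet: A — 1 of 5 types.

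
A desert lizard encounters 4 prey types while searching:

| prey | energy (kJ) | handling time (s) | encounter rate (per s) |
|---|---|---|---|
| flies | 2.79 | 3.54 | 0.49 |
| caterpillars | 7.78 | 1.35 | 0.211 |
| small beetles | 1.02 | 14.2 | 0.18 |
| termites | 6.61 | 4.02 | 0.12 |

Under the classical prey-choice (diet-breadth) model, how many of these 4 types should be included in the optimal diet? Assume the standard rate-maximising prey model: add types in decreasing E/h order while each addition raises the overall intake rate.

Rank by E/h (kJ/s): caterpillars 5.76, termites 1.64, flies 0.788, small beetles 0.0718. Include each in turn until the next type's E/h falls below the running intake rate.
Rate on top 1: 1.278. termites: 1.64 > 1.278 → include.
Rate on top 2: 1.378. flies: 0.788 < 1.378 → exclude; stop.
Optimal diet: caterpillars, termites — 2 of 4 types.

2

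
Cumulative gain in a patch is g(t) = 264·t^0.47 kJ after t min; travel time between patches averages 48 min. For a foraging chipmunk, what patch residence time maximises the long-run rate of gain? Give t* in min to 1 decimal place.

By the marginal value theorem, leave when the instantaneous gain rate g'(t) equals the habitat-wide average g(t)/(T + t).
g'(t) = 0.47·264·t^-0.53. Setting 0.47·264·t^-0.53 = 264·t^0.47/(48+t) gives 0.47(48+t) = t, so 0.53·t = 0.47×48.
t* = 0.47×48/0.53 = 42.57 min.

42.6 min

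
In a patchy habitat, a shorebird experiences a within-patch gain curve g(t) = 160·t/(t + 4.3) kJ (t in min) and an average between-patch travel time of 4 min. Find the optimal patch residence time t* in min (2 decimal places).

Optimal t* satisfies g'(t*) = g(t*)/(T + t*).
g'(t) = 160·4.3/(t + 4.3)². Setting 160·4.3/(t+4.3)² = 160t/[(t+4.3)(4+t)] gives 4.3(4+t) = t(t+4.3), so t² = 4.3×4 = 17.2.
t* = √17.2 = 4.147 min.

4.15 min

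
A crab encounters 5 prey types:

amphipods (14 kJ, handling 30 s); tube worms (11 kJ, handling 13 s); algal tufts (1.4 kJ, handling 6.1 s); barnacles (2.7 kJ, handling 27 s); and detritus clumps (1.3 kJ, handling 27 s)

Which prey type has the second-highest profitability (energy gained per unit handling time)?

amphipods

In descending order of E/h:
tube worms: 11/13 = 0.846 kJ/s
amphipods: 14/30 = 0.467 kJ/s
algal tufts: 1.4/6.1 = 0.23 kJ/s
barnacles: 2.7/27 = 0.1 kJ/s
detritus clumps: 1.3/27 = 0.0481 kJ/s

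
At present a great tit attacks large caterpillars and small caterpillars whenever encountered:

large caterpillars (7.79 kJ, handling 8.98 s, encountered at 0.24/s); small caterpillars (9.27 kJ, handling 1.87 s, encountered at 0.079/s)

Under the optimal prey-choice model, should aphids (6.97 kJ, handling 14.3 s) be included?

No

Intake rate on the current diet: R = (0.24×7.79 + 0.079×9.27) / (1 + 0.24×8.98 + 0.079×1.87) = 2.602/3.303 = 0.7878 kJ/s.
aphids: E/h = 6.97/14.3 = 0.4874 kJ/s.
0.4874 < 0.7878, so adding aphids would lower the average — exclude it.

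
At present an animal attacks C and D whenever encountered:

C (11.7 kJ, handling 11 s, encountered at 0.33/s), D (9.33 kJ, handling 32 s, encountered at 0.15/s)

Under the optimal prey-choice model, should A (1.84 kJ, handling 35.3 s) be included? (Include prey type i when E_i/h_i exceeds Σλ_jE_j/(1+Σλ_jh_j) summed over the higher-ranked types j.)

No

Intake rate on the current diet: R = (0.33×11.7 + 0.15×9.33) / (1 + 0.33×11 + 0.15×32) = 5.26/9.43 = 0.5578 kJ/s.
A: E/h = 1.84/35.3 = 0.05212 kJ/s.
Since 0.05212 < R, time spent handling A is better spent searching.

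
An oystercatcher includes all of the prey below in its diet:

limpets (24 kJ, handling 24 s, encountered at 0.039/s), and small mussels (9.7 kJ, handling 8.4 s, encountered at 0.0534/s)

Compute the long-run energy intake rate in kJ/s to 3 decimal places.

0.610 kJ/s

R = Σλ_iE_i / (1 + Σλ_ih_i)
Numerator: 0.039×24 + 0.0534×9.7 = 1.454
Denominator: 1 + 0.039×24 + 0.0534×8.4 = 2.385
R = 1.454/2.385 = 0.6097 kJ/s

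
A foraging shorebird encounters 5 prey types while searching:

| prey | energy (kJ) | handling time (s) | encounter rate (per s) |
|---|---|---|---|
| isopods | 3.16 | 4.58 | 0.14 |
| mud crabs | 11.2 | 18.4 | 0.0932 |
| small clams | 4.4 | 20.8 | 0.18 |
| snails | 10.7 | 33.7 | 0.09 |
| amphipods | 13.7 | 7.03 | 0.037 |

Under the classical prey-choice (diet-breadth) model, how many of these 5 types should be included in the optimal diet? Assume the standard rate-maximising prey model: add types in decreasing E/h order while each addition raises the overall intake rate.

3

E/h in descending order: amphipods 1.95, isopods 0.69, mud crabs 0.609, snails 0.318, small clams 0.212 kJ/s. The optimal diet is the largest prefix of this list for which every included type satisfies E_i/h_i > R on the types above it.
Rate on top 1: 0.4023. isopods: 0.69 > 0.4023 → include.
Rate on top 2: 0.4993. mud crabs: 0.609 > 0.4993 → include.
Rate on top 3: 0.5512. snails: 0.318 < 0.5512 → exclude; stop.
Optimal diet: amphipods, isopods, mud crabs — 3 of 5 types.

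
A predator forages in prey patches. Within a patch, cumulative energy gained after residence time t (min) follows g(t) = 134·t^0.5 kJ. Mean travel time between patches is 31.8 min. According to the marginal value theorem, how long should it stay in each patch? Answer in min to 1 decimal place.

31.8 min

Maximise g(t)/(T+t): set derivative to zero → g'(t)(T+t) = g(t).
g'(t) = 0.5·134·t^-0.5. Setting 0.5·134·t^-0.5 = 134·t^0.5/(31.8+t) gives 0.5(31.8+t) = t, so 0.50·t = 0.5×31.8.
t* = 0.5×31.8/0.50 = 31.8 min.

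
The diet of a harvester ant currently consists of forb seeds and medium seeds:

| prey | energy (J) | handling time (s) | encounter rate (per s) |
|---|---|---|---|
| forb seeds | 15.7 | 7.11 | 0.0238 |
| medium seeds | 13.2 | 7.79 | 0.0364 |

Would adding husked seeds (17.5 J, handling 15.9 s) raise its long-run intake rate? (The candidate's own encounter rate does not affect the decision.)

Yes

Intake rate on the current diet: R = (0.0238×15.7 + 0.0364×13.2) / (1 + 0.0238×7.11 + 0.0364×7.79) = 0.8541/1.453 = 0.5879 J/s.
Profitability of husked seeds: 17.5/15.9 = 1.101 J/s.
Since 1.101 > R, including husked seeds increases the long-run rate.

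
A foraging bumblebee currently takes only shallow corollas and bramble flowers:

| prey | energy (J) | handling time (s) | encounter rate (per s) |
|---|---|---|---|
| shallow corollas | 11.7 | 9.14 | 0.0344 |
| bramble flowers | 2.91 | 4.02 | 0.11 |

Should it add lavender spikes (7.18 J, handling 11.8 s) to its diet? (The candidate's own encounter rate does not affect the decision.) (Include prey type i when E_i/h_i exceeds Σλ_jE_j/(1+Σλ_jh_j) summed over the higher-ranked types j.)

Yes

On shallow corollas and bramble flowers alone, R = ΣλE/(1+Σλh) = 0.7226/1.757 = 0.4113 J/s.
Profitability of lavender spikes: 7.18/11.8 = 0.6085 J/s.
Since 0.6085 > R, including lavender spikes increases the long-run rate.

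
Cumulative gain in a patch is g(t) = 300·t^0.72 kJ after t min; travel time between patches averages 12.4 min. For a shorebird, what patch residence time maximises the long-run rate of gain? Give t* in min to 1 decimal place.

31.9 min

Optimal t* satisfies g'(t*) = g(t*)/(T + t*).
g'(t) = 0.72·300·t^-0.28. Setting 0.72·300·t^-0.28 = 300·t^0.72/(12.4+t) gives 0.72(12.4+t) = t, so 0.28·t = 0.72×12.4.
t* = 0.72×12.4/0.28 = 31.89 min.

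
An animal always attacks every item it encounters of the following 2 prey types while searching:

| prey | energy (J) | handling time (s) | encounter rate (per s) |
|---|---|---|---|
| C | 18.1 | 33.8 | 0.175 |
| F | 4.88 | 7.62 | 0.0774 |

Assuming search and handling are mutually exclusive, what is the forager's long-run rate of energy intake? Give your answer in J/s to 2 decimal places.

R = (0.175×18.1 + 0.0774×4.88) / (1 + 0.175×33.8 + 0.0774×7.62) = 3.545/7.505 = 0.4724 J/s.

0.47 J/s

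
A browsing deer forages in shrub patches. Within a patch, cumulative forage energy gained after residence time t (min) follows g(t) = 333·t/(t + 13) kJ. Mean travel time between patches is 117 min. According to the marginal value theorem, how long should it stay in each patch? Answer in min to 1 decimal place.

39.0 min

Optimal t* satisfies g'(t*) = g(t*)/(T + t*).
g'(t) = 333·13/(t + 13)². Setting 333·13/(t+13)² = 333t/[(t+13)(117+t)] gives 13(117+t) = t(t+13), so t² = 13×117 = 1521.
t* = √1521 = 39 min.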